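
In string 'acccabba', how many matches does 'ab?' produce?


Pattern 'ab?' matches 'a' optionally followed by 'b'.
String: 'acccabba'
Scanning left to right for 'a' then checking next char:
  Match 1: 'a' (a not followed by b)
  Match 2: 'ab' (a followed by b)
  Match 3: 'a' (a not followed by b)
Total matches: 3

3


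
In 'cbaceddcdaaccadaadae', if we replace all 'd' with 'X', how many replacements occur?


re.sub('d', 'X', text) replaces every occurrence of 'd' with 'X'.
Text: 'cbaceddcdaaccadaadae'
Scanning for 'd':
  pos 5: 'd' -> replacement #1
  pos 6: 'd' -> replacement #2
  pos 8: 'd' -> replacement #3
  pos 14: 'd' -> replacement #4
  pos 17: 'd' -> replacement #5
Total replacements: 5

5


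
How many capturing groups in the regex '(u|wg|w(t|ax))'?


To count capturing groups, count each '(' that starts a group.
Pattern: '(u|wg|w(t|ax))'
Walking through the pattern:
  Position 0: '(' -> group #1
  Position 7: '(' -> group #2
Total capturing groups: 2

2


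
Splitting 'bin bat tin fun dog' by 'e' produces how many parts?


Splitting by 'e' breaks the string at each occurrence of the separator.
Text: 'bin bat tin fun dog'
Parts after split:
  Part 1: 'bin bat tin fun dog'
Total parts: 1

1


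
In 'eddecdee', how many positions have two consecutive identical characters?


Looking for consecutive identical characters in 'eddecdee':
  pos 0-1: 'e' vs 'd' -> different
  pos 1-2: 'd' vs 'd' -> MATCH ('dd')
  pos 2-3: 'd' vs 'e' -> different
  pos 3-4: 'e' vs 'c' -> different
  pos 4-5: 'c' vs 'd' -> different
  pos 5-6: 'd' vs 'e' -> different
  pos 6-7: 'e' vs 'e' -> MATCH ('ee')
Consecutive identical pairs: ['dd', 'ee']
Count: 2

2


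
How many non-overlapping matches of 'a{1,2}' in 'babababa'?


Pattern 'a{1,2}' matches between 1 and 2 consecutive a's (greedy).
String: 'babababa'
Finding runs of a's and applying greedy matching:
  Run at pos 1: 'a' (length 1)
  Run at pos 3: 'a' (length 1)
  Run at pos 5: 'a' (length 1)
  Run at pos 7: 'a' (length 1)
Matches: ['a', 'a', 'a', 'a']
Count: 4

4


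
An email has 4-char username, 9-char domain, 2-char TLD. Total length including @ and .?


An email address has format: username@domain.tld
Username length: 4
'@' character: 1
Domain length: 9
'.' character: 1
TLD length: 2
Total = 4 + 1 + 9 + 1 + 2 = 17

17


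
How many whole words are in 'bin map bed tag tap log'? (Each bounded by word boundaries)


Word boundaries (\b) mark the start/end of each word.
Text: 'bin map bed tag tap log'
Splitting by whitespace:
  Word 1: 'bin'
  Word 2: 'map'
  Word 3: 'bed'
  Word 4: 'tag'
  Word 5: 'tap'
  Word 6: 'log'
Total whole words: 6

6


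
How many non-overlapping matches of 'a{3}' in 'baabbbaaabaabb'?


Pattern 'a{3}' matches exactly 3 consecutive a's (greedy, non-overlapping).
String: 'baabbbaaabaabb'
Scanning for runs of a's:
  Run at pos 1: 'aa' (length 2) -> 0 match(es)
  Run at pos 6: 'aaa' (length 3) -> 1 match(es)
  Run at pos 10: 'aa' (length 2) -> 0 match(es)
Matches found: ['aaa']
Total: 1

1


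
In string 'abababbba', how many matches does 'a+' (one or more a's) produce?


Pattern 'a+' matches one or more consecutive a's.
String: 'abababbba'
Scanning for runs of a:
  Match 1: 'a' (length 1)
  Match 2: 'a' (length 1)
  Match 3: 'a' (length 1)
  Match 4: 'a' (length 1)
Total matches: 4

4


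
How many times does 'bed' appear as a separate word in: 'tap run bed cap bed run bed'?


Scanning each word for exact match 'bed':
  Word 1: 'tap' -> no
  Word 2: 'run' -> no
  Word 3: 'bed' -> MATCH
  Word 4: 'cap' -> no
  Word 5: 'bed' -> MATCH
  Word 6: 'run' -> no
  Word 7: 'bed' -> MATCH
Total matches: 3

3


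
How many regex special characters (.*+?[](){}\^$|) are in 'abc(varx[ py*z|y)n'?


Regex special characters are: . * + ? [ ] ( ) { } \ ^ $ |
Scanning 'abc(varx[ py*z|y)n':
  pos 3: '(' -> SPECIAL
  pos 8: '[' -> SPECIAL
  pos 12: '*' -> SPECIAL
  pos 14: '|' -> SPECIAL
  pos 16: ')' -> SPECIAL
Special chars found: ['(', '[', '*', '|', ')']
Total: 5

5


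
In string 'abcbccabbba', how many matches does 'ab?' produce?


Pattern 'ab?' matches 'a' optionally followed by 'b'.
String: 'abcbccabbba'
Scanning left to right for 'a' then checking next char:
  Match 1: 'ab' (a followed by b)
  Match 2: 'ab' (a followed by b)
  Match 3: 'a' (a not followed by b)
Total matches: 3

3


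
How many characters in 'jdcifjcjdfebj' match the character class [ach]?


Character class [ach] matches any of: {a, c, h}
Scanning string 'jdcifjcjdfebj' character by character:
  pos 0: 'j' -> no
  pos 1: 'd' -> no
  pos 2: 'c' -> MATCH
  pos 3: 'i' -> no
  pos 4: 'f' -> no
  pos 5: 'j' -> no
  pos 6: 'c' -> MATCH
  pos 7: 'j' -> no
  pos 8: 'd' -> no
  pos 9: 'f' -> no
  pos 10: 'e' -> no
  pos 11: 'b' -> no
  pos 12: 'j' -> no
Total matches: 2

2


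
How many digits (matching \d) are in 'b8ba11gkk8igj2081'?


\d matches any digit 0-9.
Scanning 'b8ba11gkk8igj2081':
  pos 1: '8' -> DIGIT
  pos 4: '1' -> DIGIT
  pos 5: '1' -> DIGIT
  pos 9: '8' -> DIGIT
  pos 13: '2' -> DIGIT
  pos 14: '0' -> DIGIT
  pos 15: '8' -> DIGIT
  pos 16: '1' -> DIGIT
Digits found: ['8', '1', '1', '8', '2', '0', '8', '1']
Total: 8

8


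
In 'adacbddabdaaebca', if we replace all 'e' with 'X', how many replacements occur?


re.sub('e', 'X', text) replaces every occurrence of 'e' with 'X'.
Text: 'adacbddabdaaebca'
Scanning for 'e':
  pos 12: 'e' -> replacement #1
Total replacements: 1

1


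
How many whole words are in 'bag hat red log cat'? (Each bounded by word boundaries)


Word boundaries (\b) mark the start/end of each word.
Text: 'bag hat red log cat'
Splitting by whitespace:
  Word 1: 'bag'
  Word 2: 'hat'
  Word 3: 'red'
  Word 4: 'log'
  Word 5: 'cat'
Total whole words: 5

5


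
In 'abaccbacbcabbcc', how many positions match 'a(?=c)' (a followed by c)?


Lookahead 'a(?=c)' matches 'a' only when followed by 'c'.
String: 'abaccbacbcabbcc'
Checking each position where char is 'a':
  pos 0: 'a' -> no (next='b')
  pos 2: 'a' -> MATCH (next='c')
  pos 6: 'a' -> MATCH (next='c')
  pos 10: 'a' -> no (next='b')
Matching positions: [2, 6]
Count: 2

2


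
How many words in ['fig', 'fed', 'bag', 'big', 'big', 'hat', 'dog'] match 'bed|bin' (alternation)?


Alternation 'bed|bin' matches either 'bed' or 'bin'.
Checking each word:
  'fig' -> no
  'fed' -> no
  'bag' -> no
  'big' -> no
  'big' -> no
  'hat' -> no
  'dog' -> no
Matches: []
Count: 0

0


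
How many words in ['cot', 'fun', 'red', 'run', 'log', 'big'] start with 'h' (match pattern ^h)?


Pattern ^h anchors to start of word. Check which words begin with 'h':
  'cot' -> no
  'fun' -> no
  'red' -> no
  'run' -> no
  'log' -> no
  'big' -> no
Matching words: []
Count: 0

0


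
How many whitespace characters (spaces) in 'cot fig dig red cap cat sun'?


\s matches whitespace characters (spaces, tabs, etc.).
Text: 'cot fig dig red cap cat sun'
This text has 7 words separated by spaces.
Number of spaces = number of words - 1 = 7 - 1 = 6

6


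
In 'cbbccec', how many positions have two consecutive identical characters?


Looking for consecutive identical characters in 'cbbccec':
  pos 0-1: 'c' vs 'b' -> different
  pos 1-2: 'b' vs 'b' -> MATCH ('bb')
  pos 2-3: 'b' vs 'c' -> different
  pos 3-4: 'c' vs 'c' -> MATCH ('cc')
  pos 4-5: 'c' vs 'e' -> different
  pos 5-6: 'e' vs 'c' -> different
Consecutive identical pairs: ['bb', 'cc']
Count: 2

2


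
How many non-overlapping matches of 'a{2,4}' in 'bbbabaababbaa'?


Pattern 'a{2,4}' matches between 2 and 4 consecutive a's (greedy).
String: 'bbbabaababbaa'
Finding runs of a's and applying greedy matching:
  Run at pos 3: 'a' (length 1)
  Run at pos 5: 'aa' (length 2)
  Run at pos 8: 'a' (length 1)
  Run at pos 11: 'aa' (length 2)
Matches: ['aa', 'aa']
Count: 2

2


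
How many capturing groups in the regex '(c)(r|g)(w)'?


To count capturing groups, count each '(' that starts a group.
Pattern: '(c)(r|g)(w)'
Walking through the pattern:
  Position 0: '(' -> group #1
  Position 3: '(' -> group #2
  Position 8: '(' -> group #3
Total capturing groups: 3

3


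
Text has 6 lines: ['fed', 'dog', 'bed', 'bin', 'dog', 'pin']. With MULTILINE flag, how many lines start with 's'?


With MULTILINE flag, ^ matches the start of each line.
Lines: ['fed', 'dog', 'bed', 'bin', 'dog', 'pin']
Checking which lines start with 's':
  Line 1: 'fed' -> no
  Line 2: 'dog' -> no
  Line 3: 'bed' -> no
  Line 4: 'bin' -> no
  Line 5: 'dog' -> no
  Line 6: 'pin' -> no
Matching lines: []
Count: 0

0


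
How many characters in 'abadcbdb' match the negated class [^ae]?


Negated class [^ae] matches any char NOT in {a, e}
Scanning 'abadcbdb':
  pos 0: 'a' -> no (excluded)
  pos 1: 'b' -> MATCH
  pos 2: 'a' -> no (excluded)
  pos 3: 'd' -> MATCH
  pos 4: 'c' -> MATCH
  pos 5: 'b' -> MATCH
  pos 6: 'd' -> MATCH
  pos 7: 'b' -> MATCH
Total matches: 6

6


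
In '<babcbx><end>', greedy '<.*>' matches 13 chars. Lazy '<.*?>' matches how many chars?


Greedy '<.*>' tries to match as MUCH as possible.
Lazy '<.*?>' tries to match as LITTLE as possible.

String: '<babcbx><end>'
Greedy '<.*>' starts at first '<' and extends to the LAST '>': '<babcbx><end>' (13 chars)
Lazy '<.*?>' starts at first '<' and stops at the FIRST '>': '<babcbx>' (8 chars)

8


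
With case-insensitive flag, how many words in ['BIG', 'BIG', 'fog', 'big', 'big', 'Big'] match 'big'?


Case-insensitive matching: compare each word's lowercase form to 'big'.
  'BIG' -> lower='big' -> MATCH
  'BIG' -> lower='big' -> MATCH
  'fog' -> lower='fog' -> no
  'big' -> lower='big' -> MATCH
  'big' -> lower='big' -> MATCH
  'Big' -> lower='big' -> MATCH
Matches: ['BIG', 'BIG', 'big', 'big', 'Big']
Count: 5

5


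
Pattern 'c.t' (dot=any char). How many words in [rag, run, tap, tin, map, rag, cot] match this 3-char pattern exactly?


Pattern 'c.t' means: starts with 'c', any single char, ends with 't'.
Checking each word (must be exactly 3 chars):
  'rag' (len=3): no
  'run' (len=3): no
  'tap' (len=3): no
  'tin' (len=3): no
  'map' (len=3): no
  'rag' (len=3): no
  'cot' (len=3): MATCH
Matching words: ['cot']
Total: 1

1


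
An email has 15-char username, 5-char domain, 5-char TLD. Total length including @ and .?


An email address has format: username@domain.tld
Username length: 15
'@' character: 1
Domain length: 5
'.' character: 1
TLD length: 5
Total = 15 + 1 + 5 + 1 + 5 = 27

27


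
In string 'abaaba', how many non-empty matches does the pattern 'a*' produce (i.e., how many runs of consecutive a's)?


Pattern 'a*' matches zero or more a's. We want non-empty runs of consecutive a's.
String: 'abaaba'
Walking through the string to find runs of a's:
  Run 1: positions 0-0 -> 'a'
  Run 2: positions 2-3 -> 'aa'
  Run 3: positions 5-5 -> 'a'
Non-empty runs found: ['a', 'aa', 'a']
Count: 3

3


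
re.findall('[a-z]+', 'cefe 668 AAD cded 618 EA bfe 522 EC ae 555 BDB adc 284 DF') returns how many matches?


Pattern '[a-z]+' finds one or more lowercase letters.
Text: 'cefe 668 AAD cded 618 EA bfe 522 EC ae 555 BDB adc 284 DF'
Scanning for matches:
  Match 1: 'cefe'
  Match 2: 'cded'
  Match 3: 'bfe'
  Match 4: 'ae'
  Match 5: 'adc'
Total matches: 5

5


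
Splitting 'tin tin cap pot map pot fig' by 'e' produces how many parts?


Splitting by 'e' breaks the string at each occurrence of the separator.
Text: 'tin tin cap pot map pot fig'
Parts after split:
  Part 1: 'tin tin cap pot map pot fig'
Total parts: 1

1


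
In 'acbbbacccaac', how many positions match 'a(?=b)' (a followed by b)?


Lookahead 'a(?=b)' matches 'a' only when followed by 'b'.
String: 'acbbbacccaac'
Checking each position where char is 'a':
  pos 0: 'a' -> no (next='c')
  pos 5: 'a' -> no (next='c')
  pos 9: 'a' -> no (next='a')
  pos 10: 'a' -> no (next='c')
Matching positions: []
Count: 0

0


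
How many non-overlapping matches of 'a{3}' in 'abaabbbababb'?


Pattern 'a{3}' matches exactly 3 consecutive a's (greedy, non-overlapping).
String: 'abaabbbababb'
Scanning for runs of a's:
  Run at pos 0: 'a' (length 1) -> 0 match(es)
  Run at pos 2: 'aa' (length 2) -> 0 match(es)
  Run at pos 7: 'a' (length 1) -> 0 match(es)
  Run at pos 9: 'a' (length 1) -> 0 match(es)
Matches found: []
Total: 0

0


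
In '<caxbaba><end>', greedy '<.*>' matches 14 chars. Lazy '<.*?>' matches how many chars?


Greedy '<.*>' tries to match as MUCH as possible.
Lazy '<.*?>' tries to match as LITTLE as possible.

String: '<caxbaba><end>'
Greedy '<.*>' starts at first '<' and extends to the LAST '>': '<caxbaba><end>' (14 chars)
Lazy '<.*?>' starts at first '<' and stops at the FIRST '>': '<caxbaba>' (9 chars)

9


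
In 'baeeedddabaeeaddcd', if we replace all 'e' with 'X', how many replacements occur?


re.sub('e', 'X', text) replaces every occurrence of 'e' with 'X'.
Text: 'baeeedddabaeeaddcd'
Scanning for 'e':
  pos 2: 'e' -> replacement #1
  pos 3: 'e' -> replacement #2
  pos 4: 'e' -> replacement #3
  pos 11: 'e' -> replacement #4
  pos 12: 'e' -> replacement #5
Total replacements: 5

5


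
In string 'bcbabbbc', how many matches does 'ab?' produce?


Pattern 'ab?' matches 'a' optionally followed by 'b'.
String: 'bcbabbbc'
Scanning left to right for 'a' then checking next char:
  Match 1: 'ab' (a followed by b)
Total matches: 1

1


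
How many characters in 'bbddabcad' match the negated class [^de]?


Negated class [^de] matches any char NOT in {d, e}
Scanning 'bbddabcad':
  pos 0: 'b' -> MATCH
  pos 1: 'b' -> MATCH
  pos 2: 'd' -> no (excluded)
  pos 3: 'd' -> no (excluded)
  pos 4: 'a' -> MATCH
  pos 5: 'b' -> MATCH
  pos 6: 'c' -> MATCH
  pos 7: 'a' -> MATCH
  pos 8: 'd' -> no (excluded)
Total matches: 6

6


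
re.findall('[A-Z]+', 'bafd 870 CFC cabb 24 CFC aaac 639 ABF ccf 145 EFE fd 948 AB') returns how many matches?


Pattern '[A-Z]+' finds one or more uppercase letters.
Text: 'bafd 870 CFC cabb 24 CFC aaac 639 ABF ccf 145 EFE fd 948 AB'
Scanning for matches:
  Match 1: 'CFC'
  Match 2: 'CFC'
  Match 3: 'ABF'
  Match 4: 'EFE'
  Match 5: 'AB'
Total matches: 5

5


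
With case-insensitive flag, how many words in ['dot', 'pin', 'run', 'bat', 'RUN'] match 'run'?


Case-insensitive matching: compare each word's lowercase form to 'run'.
  'dot' -> lower='dot' -> no
  'pin' -> lower='pin' -> no
  'run' -> lower='run' -> MATCH
  'bat' -> lower='bat' -> no
  'RUN' -> lower='run' -> MATCH
Matches: ['run', 'RUN']
Count: 2

2


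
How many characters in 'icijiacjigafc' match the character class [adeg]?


Character class [adeg] matches any of: {a, d, e, g}
Scanning string 'icijiacjigafc' character by character:
  pos 0: 'i' -> no
  pos 1: 'c' -> no
  pos 2: 'i' -> no
  pos 3: 'j' -> no
  pos 4: 'i' -> no
  pos 5: 'a' -> MATCH
  pos 6: 'c' -> no
  pos 7: 'j' -> no
  pos 8: 'i' -> no
  pos 9: 'g' -> MATCH
  pos 10: 'a' -> MATCH
  pos 11: 'f' -> no
  pos 12: 'c' -> no
Total matches: 3

3


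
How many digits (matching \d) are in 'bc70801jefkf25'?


\d matches any digit 0-9.
Scanning 'bc70801jefkf25':
  pos 2: '7' -> DIGIT
  pos 3: '0' -> DIGIT
  pos 4: '8' -> DIGIT
  pos 5: '0' -> DIGIT
  pos 6: '1' -> DIGIT
  pos 12: '2' -> DIGIT
  pos 13: '5' -> DIGIT
Digits found: ['7', '0', '8', '0', '1', '2', '5']
Total: 7

7


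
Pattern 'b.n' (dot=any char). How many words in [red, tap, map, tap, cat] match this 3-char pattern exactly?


Pattern 'b.n' means: starts with 'b', any single char, ends with 'n'.
Checking each word (must be exactly 3 chars):
  'red' (len=3): no
  'tap' (len=3): no
  'map' (len=3): no
  'tap' (len=3): no
  'cat' (len=3): no
Matching words: []
Total: 0

0


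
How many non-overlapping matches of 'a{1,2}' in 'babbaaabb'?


Pattern 'a{1,2}' matches between 1 and 2 consecutive a's (greedy).
String: 'babbaaabb'
Finding runs of a's and applying greedy matching:
  Run at pos 1: 'a' (length 1)
  Run at pos 4: 'aaa' (length 3)
Matches: ['a', 'aa', 'a']
Count: 3

3


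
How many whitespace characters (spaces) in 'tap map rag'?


\s matches whitespace characters (spaces, tabs, etc.).
Text: 'tap map rag'
This text has 3 words separated by spaces.
Number of spaces = number of words - 1 = 3 - 1 = 2

2


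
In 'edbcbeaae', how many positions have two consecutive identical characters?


Looking for consecutive identical characters in 'edbcbeaae':
  pos 0-1: 'e' vs 'd' -> different
  pos 1-2: 'd' vs 'b' -> different
  pos 2-3: 'b' vs 'c' -> different
  pos 3-4: 'c' vs 'b' -> different
  pos 4-5: 'b' vs 'e' -> different
  pos 5-6: 'e' vs 'a' -> different
  pos 6-7: 'a' vs 'a' -> MATCH ('aa')
  pos 7-8: 'a' vs 'e' -> different
Consecutive identical pairs: ['aa']
Count: 1

1


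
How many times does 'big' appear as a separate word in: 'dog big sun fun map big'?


Scanning each word for exact match 'big':
  Word 1: 'dog' -> no
  Word 2: 'big' -> MATCH
  Word 3: 'sun' -> no
  Word 4: 'fun' -> no
  Word 5: 'map' -> no
  Word 6: 'big' -> MATCH
Total matches: 2

2


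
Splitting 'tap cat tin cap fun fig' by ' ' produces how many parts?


Splitting by ' ' breaks the string at each occurrence of the separator.
Text: 'tap cat tin cap fun fig'
Parts after split:
  Part 1: 'tap'
  Part 2: 'cat'
  Part 3: 'tin'
  Part 4: 'cap'
  Part 5: 'fun'
  Part 6: 'fig'
Total parts: 6

6


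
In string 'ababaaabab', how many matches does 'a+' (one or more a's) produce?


Pattern 'a+' matches one or more consecutive a's.
String: 'ababaaabab'
Scanning for runs of a:
  Match 1: 'a' (length 1)
  Match 2: 'a' (length 1)
  Match 3: 'aaa' (length 3)
  Match 4: 'a' (length 1)
Total matches: 4

4


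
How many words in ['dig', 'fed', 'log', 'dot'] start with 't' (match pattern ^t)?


Pattern ^t anchors to start of word. Check which words begin with 't':
  'dig' -> no
  'fed' -> no
  'log' -> no
  'dot' -> no
Matching words: []
Count: 0

0


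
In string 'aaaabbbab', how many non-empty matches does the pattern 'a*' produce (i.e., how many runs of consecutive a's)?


Pattern 'a*' matches zero or more a's. We want non-empty runs of consecutive a's.
String: 'aaaabbbab'
Walking through the string to find runs of a's:
  Run 1: positions 0-3 -> 'aaaa'
  Run 2: positions 7-7 -> 'a'
Non-empty runs found: ['aaaa', 'a']
Count: 2

2


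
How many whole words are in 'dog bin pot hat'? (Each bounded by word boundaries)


Word boundaries (\b) mark the start/end of each word.
Text: 'dog bin pot hat'
Splitting by whitespace:
  Word 1: 'dog'
  Word 2: 'bin'
  Word 3: 'pot'
  Word 4: 'hat'
Total whole words: 4

4


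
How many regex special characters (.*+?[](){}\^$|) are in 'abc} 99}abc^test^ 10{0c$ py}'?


Regex special characters are: . * + ? [ ] ( ) { } \ ^ $ |
Scanning 'abc} 99}abc^test^ 10{0c$ py}':
  pos 3: '}' -> SPECIAL
  pos 7: '}' -> SPECIAL
  pos 11: '^' -> SPECIAL
  pos 16: '^' -> SPECIAL
  pos 20: '{' -> SPECIAL
  pos 23: '$' -> SPECIAL
  pos 27: '}' -> SPECIAL
Special chars found: ['}', '}', '^', '^', '{', '$', '}']
Total: 7

7


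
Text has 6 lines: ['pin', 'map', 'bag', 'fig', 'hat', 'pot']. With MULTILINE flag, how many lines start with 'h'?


With MULTILINE flag, ^ matches the start of each line.
Lines: ['pin', 'map', 'bag', 'fig', 'hat', 'pot']
Checking which lines start with 'h':
  Line 1: 'pin' -> no
  Line 2: 'map' -> no
  Line 3: 'bag' -> no
  Line 4: 'fig' -> no
  Line 5: 'hat' -> MATCH
  Line 6: 'pot' -> no
Matching lines: ['hat']
Count: 1

1


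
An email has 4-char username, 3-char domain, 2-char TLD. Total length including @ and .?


An email address has format: username@domain.tld
Username length: 4
'@' character: 1
Domain length: 3
'.' character: 1
TLD length: 2
Total = 4 + 1 + 3 + 1 + 2 = 11

11


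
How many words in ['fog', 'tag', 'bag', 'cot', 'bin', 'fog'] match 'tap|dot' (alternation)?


Alternation 'tap|dot' matches either 'tap' or 'dot'.
Checking each word:
  'fog' -> no
  'tag' -> no
  'bag' -> no
  'cot' -> no
  'bin' -> no
  'fog' -> no
Matches: []
Count: 0

0


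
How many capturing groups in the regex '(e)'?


To count capturing groups, count each '(' that starts a group.
Pattern: '(e)'
Walking through the pattern:
  Position 0: '(' -> group #1
Total capturing groups: 1

1


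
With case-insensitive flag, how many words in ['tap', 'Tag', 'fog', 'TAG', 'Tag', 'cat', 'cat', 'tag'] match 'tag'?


Case-insensitive matching: compare each word's lowercase form to 'tag'.
  'tap' -> lower='tap' -> no
  'Tag' -> lower='tag' -> MATCH
  'fog' -> lower='fog' -> no
  'TAG' -> lower='tag' -> MATCH
  'Tag' -> lower='tag' -> MATCH
  'cat' -> lower='cat' -> no
  'cat' -> lower='cat' -> no
  'tag' -> lower='tag' -> MATCH
Matches: ['Tag', 'TAG', 'Tag', 'tag']
Count: 4

4


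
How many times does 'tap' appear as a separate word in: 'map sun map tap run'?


Scanning each word for exact match 'tap':
  Word 1: 'map' -> no
  Word 2: 'sun' -> no
  Word 3: 'map' -> no
  Word 4: 'tap' -> MATCH
  Word 5: 'run' -> no
Total matches: 1

1


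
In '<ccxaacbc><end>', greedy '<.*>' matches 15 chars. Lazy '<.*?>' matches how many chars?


Greedy '<.*>' tries to match as MUCH as possible.
Lazy '<.*?>' tries to match as LITTLE as possible.

String: '<ccxaacbc><end>'
Greedy '<.*>' starts at first '<' and extends to the LAST '>': '<ccxaacbc><end>' (15 chars)
Lazy '<.*?>' starts at first '<' and stops at the FIRST '>': '<ccxaacbc>' (10 chars)

10


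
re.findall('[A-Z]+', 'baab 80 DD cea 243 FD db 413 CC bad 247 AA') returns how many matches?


Pattern '[A-Z]+' finds one or more uppercase letters.
Text: 'baab 80 DD cea 243 FD db 413 CC bad 247 AA'
Scanning for matches:
  Match 1: 'DD'
  Match 2: 'FD'
  Match 3: 'CC'
  Match 4: 'AA'
Total matches: 4

4


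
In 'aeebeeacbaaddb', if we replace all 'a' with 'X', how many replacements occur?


re.sub('a', 'X', text) replaces every occurrence of 'a' with 'X'.
Text: 'aeebeeacbaaddb'
Scanning for 'a':
  pos 0: 'a' -> replacement #1
  pos 6: 'a' -> replacement #2
  pos 9: 'a' -> replacement #3
  pos 10: 'a' -> replacement #4
Total replacements: 4

4


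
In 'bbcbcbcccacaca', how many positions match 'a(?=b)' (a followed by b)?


Lookahead 'a(?=b)' matches 'a' only when followed by 'b'.
String: 'bbcbcbcccacaca'
Checking each position where char is 'a':
  pos 9: 'a' -> no (next='c')
  pos 11: 'a' -> no (next='c')
Matching positions: []
Count: 0

0


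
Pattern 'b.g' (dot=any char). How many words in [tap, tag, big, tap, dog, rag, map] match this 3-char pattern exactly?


Pattern 'b.g' means: starts with 'b', any single char, ends with 'g'.
Checking each word (must be exactly 3 chars):
  'tap' (len=3): no
  'tag' (len=3): no
  'big' (len=3): MATCH
  'tap' (len=3): no
  'dog' (len=3): no
  'rag' (len=3): no
  'map' (len=3): no
Matching words: ['big']
Total: 1

1


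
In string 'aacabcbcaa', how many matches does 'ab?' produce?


Pattern 'ab?' matches 'a' optionally followed by 'b'.
String: 'aacabcbcaa'
Scanning left to right for 'a' then checking next char:
  Match 1: 'a' (a not followed by b)
  Match 2: 'a' (a not followed by b)
  Match 3: 'ab' (a followed by b)
  Match 4: 'a' (a not followed by b)
  Match 5: 'a' (a not followed by b)
Total matches: 5

5


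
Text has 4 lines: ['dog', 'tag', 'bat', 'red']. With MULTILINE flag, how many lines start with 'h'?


With MULTILINE flag, ^ matches the start of each line.
Lines: ['dog', 'tag', 'bat', 'red']
Checking which lines start with 'h':
  Line 1: 'dog' -> no
  Line 2: 'tag' -> no
  Line 3: 'bat' -> no
  Line 4: 'red' -> no
Matching lines: []
Count: 0

0


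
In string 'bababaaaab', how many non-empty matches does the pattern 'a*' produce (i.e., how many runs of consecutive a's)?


Pattern 'a*' matches zero or more a's. We want non-empty runs of consecutive a's.
String: 'bababaaaab'
Walking through the string to find runs of a's:
  Run 1: positions 1-1 -> 'a'
  Run 2: positions 3-3 -> 'a'
  Run 3: positions 5-8 -> 'aaaa'
Non-empty runs found: ['a', 'a', 'aaaa']
Count: 3

3


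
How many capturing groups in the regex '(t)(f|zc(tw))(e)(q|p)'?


To count capturing groups, count each '(' that starts a group.
Pattern: '(t)(f|zc(tw))(e)(q|p)'
Walking through the pattern:
  Position 0: '(' -> group #1
  Position 3: '(' -> group #2
  Position 8: '(' -> group #3
  Position 13: '(' -> group #4
  Position 16: '(' -> group #5
Total capturing groups: 5

5


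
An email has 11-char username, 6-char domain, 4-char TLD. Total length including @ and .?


An email address has format: username@domain.tld
Username length: 11
'@' character: 1
Domain length: 6
'.' character: 1
TLD length: 4
Total = 11 + 1 + 6 + 1 + 4 = 23

23


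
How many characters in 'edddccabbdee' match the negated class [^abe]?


Negated class [^abe] matches any char NOT in {a, b, e}
Scanning 'edddccabbdee':
  pos 0: 'e' -> no (excluded)
  pos 1: 'd' -> MATCH
  pos 2: 'd' -> MATCH
  pos 3: 'd' -> MATCH
  pos 4: 'c' -> MATCH
  pos 5: 'c' -> MATCH
  pos 6: 'a' -> no (excluded)
  pos 7: 'b' -> no (excluded)
  pos 8: 'b' -> no (excluded)
  pos 9: 'd' -> MATCH
  pos 10: 'e' -> no (excluded)
  pos 11: 'e' -> no (excluded)
Total matches: 6

6


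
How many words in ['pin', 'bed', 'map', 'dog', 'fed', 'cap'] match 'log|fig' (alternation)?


Alternation 'log|fig' matches either 'log' or 'fig'.
Checking each word:
  'pin' -> no
  'bed' -> no
  'map' -> no
  'dog' -> no
  'fed' -> no
  'cap' -> no
Matches: []
Count: 0

0


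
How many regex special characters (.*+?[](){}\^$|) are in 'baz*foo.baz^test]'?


Regex special characters are: . * + ? [ ] ( ) { } \ ^ $ |
Scanning 'baz*foo.baz^test]':
  pos 3: '*' -> SPECIAL
  pos 7: '.' -> SPECIAL
  pos 11: '^' -> SPECIAL
  pos 16: ']' -> SPECIAL
Special chars found: ['*', '.', '^', ']']
Total: 4

4


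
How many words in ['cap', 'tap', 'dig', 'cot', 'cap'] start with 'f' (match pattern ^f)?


Pattern ^f anchors to start of word. Check which words begin with 'f':
  'cap' -> no
  'tap' -> no
  'dig' -> no
  'cot' -> no
  'cap' -> no
Matching words: []
Count: 0

0


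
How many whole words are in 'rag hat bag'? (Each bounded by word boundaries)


Word boundaries (\b) mark the start/end of each word.
Text: 'rag hat bag'
Splitting by whitespace:
  Word 1: 'rag'
  Word 2: 'hat'
  Word 3: 'bag'
Total whole words: 3

3


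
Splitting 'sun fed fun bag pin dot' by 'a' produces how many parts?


Splitting by 'a' breaks the string at each occurrence of the separator.
Text: 'sun fed fun bag pin dot'
Parts after split:
  Part 1: 'sun fed fun b'
  Part 2: 'g pin dot'
Total parts: 2

2


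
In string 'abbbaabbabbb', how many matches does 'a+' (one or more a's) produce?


Pattern 'a+' matches one or more consecutive a's.
String: 'abbbaabbabbb'
Scanning for runs of a:
  Match 1: 'a' (length 1)
  Match 2: 'aa' (length 2)
  Match 3: 'a' (length 1)
Total matches: 3

3


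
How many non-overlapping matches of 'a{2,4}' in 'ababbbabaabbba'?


Pattern 'a{2,4}' matches between 2 and 4 consecutive a's (greedy).
String: 'ababbbabaabbba'
Finding runs of a's and applying greedy matching:
  Run at pos 0: 'a' (length 1)
  Run at pos 2: 'a' (length 1)
  Run at pos 6: 'a' (length 1)
  Run at pos 8: 'aa' (length 2)
  Run at pos 13: 'a' (length 1)
Matches: ['aa']
Count: 1

1


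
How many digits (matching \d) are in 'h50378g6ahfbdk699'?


\d matches any digit 0-9.
Scanning 'h50378g6ahfbdk699':
  pos 1: '5' -> DIGIT
  pos 2: '0' -> DIGIT
  pos 3: '3' -> DIGIT
  pos 4: '7' -> DIGIT
  pos 5: '8' -> DIGIT
  pos 7: '6' -> DIGIT
  pos 14: '6' -> DIGIT
  pos 15: '9' -> DIGIT
  pos 16: '9' -> DIGIT
Digits found: ['5', '0', '3', '7', '8', '6', '6', '9', '9']
Total: 9

9


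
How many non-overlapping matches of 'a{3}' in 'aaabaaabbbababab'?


Pattern 'a{3}' matches exactly 3 consecutive a's (greedy, non-overlapping).
String: 'aaabaaabbbababab'
Scanning for runs of a's:
  Run at pos 0: 'aaa' (length 3) -> 1 match(es)
  Run at pos 4: 'aaa' (length 3) -> 1 match(es)
  Run at pos 10: 'a' (length 1) -> 0 match(es)
  Run at pos 12: 'a' (length 1) -> 0 match(es)
  Run at pos 14: 'a' (length 1) -> 0 match(es)
Matches found: ['aaa', 'aaa']
Total: 2

2


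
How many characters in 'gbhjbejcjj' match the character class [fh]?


Character class [fh] matches any of: {f, h}
Scanning string 'gbhjbejcjj' character by character:
  pos 0: 'g' -> no
  pos 1: 'b' -> no
  pos 2: 'h' -> MATCH
  pos 3: 'j' -> no
  pos 4: 'b' -> no
  pos 5: 'e' -> no
  pos 6: 'j' -> no
  pos 7: 'c' -> no
  pos 8: 'j' -> no
  pos 9: 'j' -> no
Total matches: 1

1


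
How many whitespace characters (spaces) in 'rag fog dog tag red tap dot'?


\s matches whitespace characters (spaces, tabs, etc.).
Text: 'rag fog dog tag red tap dot'
This text has 7 words separated by spaces.
Number of spaces = number of words - 1 = 7 - 1 = 6

6


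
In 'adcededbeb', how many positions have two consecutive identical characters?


Looking for consecutive identical characters in 'adcededbeb':
  pos 0-1: 'a' vs 'd' -> different
  pos 1-2: 'd' vs 'c' -> different
  pos 2-3: 'c' vs 'e' -> different
  pos 3-4: 'e' vs 'd' -> different
  pos 4-5: 'd' vs 'e' -> different
  pos 5-6: 'e' vs 'd' -> different
  pos 6-7: 'd' vs 'b' -> different
  pos 7-8: 'b' vs 'e' -> different
  pos 8-9: 'e' vs 'b' -> different
Consecutive identical pairs: []
Count: 0

0


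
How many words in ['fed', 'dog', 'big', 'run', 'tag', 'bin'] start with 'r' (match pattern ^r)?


Pattern ^r anchors to start of word. Check which words begin with 'r':
  'fed' -> no
  'dog' -> no
  'big' -> no
  'run' -> MATCH (starts with 'r')
  'tag' -> no
  'bin' -> no
Matching words: ['run']
Count: 1

1


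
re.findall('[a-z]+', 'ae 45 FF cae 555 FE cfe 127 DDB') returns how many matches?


Pattern '[a-z]+' finds one or more lowercase letters.
Text: 'ae 45 FF cae 555 FE cfe 127 DDB'
Scanning for matches:
  Match 1: 'ae'
  Match 2: 'cae'
  Match 3: 'cfe'
Total matches: 3

3


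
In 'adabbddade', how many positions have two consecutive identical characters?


Looking for consecutive identical characters in 'adabbddade':
  pos 0-1: 'a' vs 'd' -> different
  pos 1-2: 'd' vs 'a' -> different
  pos 2-3: 'a' vs 'b' -> different
  pos 3-4: 'b' vs 'b' -> MATCH ('bb')
  pos 4-5: 'b' vs 'd' -> different
  pos 5-6: 'd' vs 'd' -> MATCH ('dd')
  pos 6-7: 'd' vs 'a' -> different
  pos 7-8: 'a' vs 'd' -> different
  pos 8-9: 'd' vs 'e' -> different
Consecutive identical pairs: ['bb', 'dd']
Count: 2

2


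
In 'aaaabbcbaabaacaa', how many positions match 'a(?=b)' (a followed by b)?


Lookahead 'a(?=b)' matches 'a' only when followed by 'b'.
String: 'aaaabbcbaabaacaa'
Checking each position where char is 'a':
  pos 0: 'a' -> no (next='a')
  pos 1: 'a' -> no (next='a')
  pos 2: 'a' -> no (next='a')
  pos 3: 'a' -> MATCH (next='b')
  pos 8: 'a' -> no (next='a')
  pos 9: 'a' -> MATCH (next='b')
  pos 11: 'a' -> no (next='a')
  pos 12: 'a' -> no (next='c')
  pos 14: 'a' -> no (next='a')
Matching positions: [3, 9]
Count: 2

2


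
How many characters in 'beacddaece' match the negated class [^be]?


Negated class [^be] matches any char NOT in {b, e}
Scanning 'beacddaece':
  pos 0: 'b' -> no (excluded)
  pos 1: 'e' -> no (excluded)
  pos 2: 'a' -> MATCH
  pos 3: 'c' -> MATCH
  pos 4: 'd' -> MATCH
  pos 5: 'd' -> MATCH
  pos 6: 'a' -> MATCH
  pos 7: 'e' -> no (excluded)
  pos 8: 'c' -> MATCH
  pos 9: 'e' -> no (excluded)
Total matches: 6

6


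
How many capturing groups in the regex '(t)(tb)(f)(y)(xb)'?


To count capturing groups, count each '(' that starts a group.
Pattern: '(t)(tb)(f)(y)(xb)'
Walking through the pattern:
  Position 0: '(' -> group #1
  Position 3: '(' -> group #2
  Position 7: '(' -> group #3
  Position 10: '(' -> group #4
  Position 13: '(' -> group #5
Total capturing groups: 5

5


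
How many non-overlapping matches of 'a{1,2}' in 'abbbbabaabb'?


Pattern 'a{1,2}' matches between 1 and 2 consecutive a's (greedy).
String: 'abbbbabaabb'
Finding runs of a's and applying greedy matching:
  Run at pos 0: 'a' (length 1)
  Run at pos 5: 'a' (length 1)
  Run at pos 7: 'aa' (length 2)
Matches: ['a', 'a', 'aa']
Count: 3

3


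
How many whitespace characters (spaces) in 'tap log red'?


\s matches whitespace characters (spaces, tabs, etc.).
Text: 'tap log red'
This text has 3 words separated by spaces.
Number of spaces = number of words - 1 = 3 - 1 = 2

2


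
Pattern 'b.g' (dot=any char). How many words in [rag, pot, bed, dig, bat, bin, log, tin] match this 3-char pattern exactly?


Pattern 'b.g' means: starts with 'b', any single char, ends with 'g'.
Checking each word (must be exactly 3 chars):
  'rag' (len=3): no
  'pot' (len=3): no
  'bed' (len=3): no
  'dig' (len=3): no
  'bat' (len=3): no
  'bin' (len=3): no
  'log' (len=3): no
  'tin' (len=3): no
Matching words: []
Total: 0

0


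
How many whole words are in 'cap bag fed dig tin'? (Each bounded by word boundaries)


Word boundaries (\b) mark the start/end of each word.
Text: 'cap bag fed dig tin'
Splitting by whitespace:
  Word 1: 'cap'
  Word 2: 'bag'
  Word 3: 'fed'
  Word 4: 'dig'
  Word 5: 'tin'
Total whole words: 5

5


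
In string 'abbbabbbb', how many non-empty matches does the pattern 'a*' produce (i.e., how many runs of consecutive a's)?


Pattern 'a*' matches zero or more a's. We want non-empty runs of consecutive a's.
String: 'abbbabbbb'
Walking through the string to find runs of a's:
  Run 1: positions 0-0 -> 'a'
  Run 2: positions 4-4 -> 'a'
Non-empty runs found: ['a', 'a']
Count: 2

2


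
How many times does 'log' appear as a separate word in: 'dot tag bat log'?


Scanning each word for exact match 'log':
  Word 1: 'dot' -> no
  Word 2: 'tag' -> no
  Word 3: 'bat' -> no
  Word 4: 'log' -> MATCH
Total matches: 1

1


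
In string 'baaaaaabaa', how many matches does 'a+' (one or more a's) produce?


Pattern 'a+' matches one or more consecutive a's.
String: 'baaaaaabaa'
Scanning for runs of a:
  Match 1: 'aaaaaa' (length 6)
  Match 2: 'aa' (length 2)
Total matches: 2

2


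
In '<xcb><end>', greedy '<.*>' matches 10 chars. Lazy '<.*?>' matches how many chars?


Greedy '<.*>' tries to match as MUCH as possible.
Lazy '<.*?>' tries to match as LITTLE as possible.

String: '<xcb><end>'
Greedy '<.*>' starts at first '<' and extends to the LAST '>': '<xcb><end>' (10 chars)
Lazy '<.*?>' starts at first '<' and stops at the FIRST '>': '<xcb>' (5 chars)

5


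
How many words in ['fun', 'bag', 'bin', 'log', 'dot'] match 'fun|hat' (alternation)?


Alternation 'fun|hat' matches either 'fun' or 'hat'.
Checking each word:
  'fun' -> MATCH
  'bag' -> no
  'bin' -> no
  'log' -> no
  'dot' -> no
Matches: ['fun']
Count: 1

1


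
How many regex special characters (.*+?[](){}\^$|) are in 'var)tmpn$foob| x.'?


Regex special characters are: . * + ? [ ] ( ) { } \ ^ $ |
Scanning 'var)tmpn$foob| x.':
  pos 3: ')' -> SPECIAL
  pos 8: '$' -> SPECIAL
  pos 13: '|' -> SPECIAL
  pos 16: '.' -> SPECIAL
Special chars found: [')', '$', '|', '.']
Total: 4

4


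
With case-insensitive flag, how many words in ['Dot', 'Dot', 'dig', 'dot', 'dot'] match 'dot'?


Case-insensitive matching: compare each word's lowercase form to 'dot'.
  'Dot' -> lower='dot' -> MATCH
  'Dot' -> lower='dot' -> MATCH
  'dig' -> lower='dig' -> no
  'dot' -> lower='dot' -> MATCH
  'dot' -> lower='dot' -> MATCH
Matches: ['Dot', 'Dot', 'dot', 'dot']
Count: 4

4


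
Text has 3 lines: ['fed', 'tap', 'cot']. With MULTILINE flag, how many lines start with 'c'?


With MULTILINE flag, ^ matches the start of each line.
Lines: ['fed', 'tap', 'cot']
Checking which lines start with 'c':
  Line 1: 'fed' -> no
  Line 2: 'tap' -> no
  Line 3: 'cot' -> MATCH
Matching lines: ['cot']
Count: 1

1


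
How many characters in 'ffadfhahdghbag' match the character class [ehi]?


Character class [ehi] matches any of: {e, h, i}
Scanning string 'ffadfhahdghbag' character by character:
  pos 0: 'f' -> no
  pos 1: 'f' -> no
  pos 2: 'a' -> no
  pos 3: 'd' -> no
  pos 4: 'f' -> no
  pos 5: 'h' -> MATCH
  pos 6: 'a' -> no
  pos 7: 'h' -> MATCH
  pos 8: 'd' -> no
  pos 9: 'g' -> no
  pos 10: 'h' -> MATCH
  pos 11: 'b' -> no
  pos 12: 'a' -> no
  pos 13: 'g' -> no
Total matches: 3

3


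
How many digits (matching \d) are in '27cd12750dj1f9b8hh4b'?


\d matches any digit 0-9.
Scanning '27cd12750dj1f9b8hh4b':
  pos 0: '2' -> DIGIT
  pos 1: '7' -> DIGIT
  pos 4: '1' -> DIGIT
  pos 5: '2' -> DIGIT
  pos 6: '7' -> DIGIT
  pos 7: '5' -> DIGIT
  pos 8: '0' -> DIGIT
  pos 11: '1' -> DIGIT
  pos 13: '9' -> DIGIT
  pos 15: '8' -> DIGIT
  pos 18: '4' -> DIGIT
Digits found: ['2', '7', '1', '2', '7', '5', '0', '1', '9', '8', '4']
Total: 11

11


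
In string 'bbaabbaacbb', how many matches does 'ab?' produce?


Pattern 'ab?' matches 'a' optionally followed by 'b'.
String: 'bbaabbaacbb'
Scanning left to right for 'a' then checking next char:
  Match 1: 'a' (a not followed by b)
  Match 2: 'ab' (a followed by b)
  Match 3: 'a' (a not followed by b)
  Match 4: 'a' (a not followed by b)
Total matches: 4

4


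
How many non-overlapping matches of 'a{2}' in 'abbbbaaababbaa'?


Pattern 'a{2}' matches exactly 2 consecutive a's (greedy, non-overlapping).
String: 'abbbbaaababbaa'
Scanning for runs of a's:
  Run at pos 0: 'a' (length 1) -> 0 match(es)
  Run at pos 5: 'aaa' (length 3) -> 1 match(es)
  Run at pos 9: 'a' (length 1) -> 0 match(es)
  Run at pos 12: 'aa' (length 2) -> 1 match(es)
Matches found: ['aa', 'aa']
Total: 2

2


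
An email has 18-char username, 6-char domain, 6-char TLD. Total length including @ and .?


An email address has format: username@domain.tld
Username length: 18
'@' character: 1
Domain length: 6
'.' character: 1
TLD length: 6
Total = 18 + 1 + 6 + 1 + 6 = 32

32


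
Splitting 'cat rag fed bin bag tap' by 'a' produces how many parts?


Splitting by 'a' breaks the string at each occurrence of the separator.
Text: 'cat rag fed bin bag tap'
Parts after split:
  Part 1: 'c'
  Part 2: 't r'
  Part 3: 'g fed bin b'
  Part 4: 'g t'
  Part 5: 'p'
Total parts: 5

5


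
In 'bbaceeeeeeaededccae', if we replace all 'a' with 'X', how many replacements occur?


re.sub('a', 'X', text) replaces every occurrence of 'a' with 'X'.
Text: 'bbaceeeeeeaededccae'
Scanning for 'a':
  pos 2: 'a' -> replacement #1
  pos 10: 'a' -> replacement #2
  pos 17: 'a' -> replacement #3
Total replacements: 3

3


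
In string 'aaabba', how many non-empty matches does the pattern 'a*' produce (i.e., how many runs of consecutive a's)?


Pattern 'a*' matches zero or more a's. We want non-empty runs of consecutive a's.
String: 'aaabba'
Walking through the string to find runs of a's:
  Run 1: positions 0-2 -> 'aaa'
  Run 2: positions 5-5 -> 'a'
Non-empty runs found: ['aaa', 'a']
Count: 2

2


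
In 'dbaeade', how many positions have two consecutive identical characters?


Looking for consecutive identical characters in 'dbaeade':
  pos 0-1: 'd' vs 'b' -> different
  pos 1-2: 'b' vs 'a' -> different
  pos 2-3: 'a' vs 'e' -> different
  pos 3-4: 'e' vs 'a' -> different
  pos 4-5: 'a' vs 'd' -> different
  pos 5-6: 'd' vs 'e' -> different
Consecutive identical pairs: []
Count: 0

0


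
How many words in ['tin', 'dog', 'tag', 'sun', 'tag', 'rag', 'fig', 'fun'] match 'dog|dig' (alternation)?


Alternation 'dog|dig' matches either 'dog' or 'dig'.
Checking each word:
  'tin' -> no
  'dog' -> MATCH
  'tag' -> no
  'sun' -> no
  'tag' -> no
  'rag' -> no
  'fig' -> no
  'fun' -> no
Matches: ['dog']
Count: 1

1


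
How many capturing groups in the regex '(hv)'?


To count capturing groups, count each '(' that starts a group.
Pattern: '(hv)'
Walking through the pattern:
  Position 0: '(' -> group #1
Total capturing groups: 1

1


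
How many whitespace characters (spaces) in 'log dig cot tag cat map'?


\s matches whitespace characters (spaces, tabs, etc.).
Text: 'log dig cot tag cat map'
This text has 6 words separated by spaces.
Number of spaces = number of words - 1 = 6 - 1 = 5

5


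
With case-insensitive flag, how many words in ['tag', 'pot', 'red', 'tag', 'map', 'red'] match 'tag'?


Case-insensitive matching: compare each word's lowercase form to 'tag'.
  'tag' -> lower='tag' -> MATCH
  'pot' -> lower='pot' -> no
  'red' -> lower='red' -> no
  'tag' -> lower='tag' -> MATCH
  'map' -> lower='map' -> no
  'red' -> lower='red' -> no
Matches: ['tag', 'tag']
Count: 2

2
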